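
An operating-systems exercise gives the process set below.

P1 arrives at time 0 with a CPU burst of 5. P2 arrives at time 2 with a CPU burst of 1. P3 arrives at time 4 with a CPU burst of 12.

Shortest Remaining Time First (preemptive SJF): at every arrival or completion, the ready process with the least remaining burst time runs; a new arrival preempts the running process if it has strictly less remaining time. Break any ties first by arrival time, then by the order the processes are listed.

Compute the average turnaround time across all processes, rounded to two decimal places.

7.00

Schedule: | P1 0-2 | P2 2-3 | P1 3-6 | P3 6-18 |
Completion: P1=6  P2=3  P3=18
Turnaround (C−A): P1=6  P2=1  P3=14
Turnaround times: P1=6, P2=1, P3=14
Average turnaround = (6+1+14) / 3 = 21/3 = 7.00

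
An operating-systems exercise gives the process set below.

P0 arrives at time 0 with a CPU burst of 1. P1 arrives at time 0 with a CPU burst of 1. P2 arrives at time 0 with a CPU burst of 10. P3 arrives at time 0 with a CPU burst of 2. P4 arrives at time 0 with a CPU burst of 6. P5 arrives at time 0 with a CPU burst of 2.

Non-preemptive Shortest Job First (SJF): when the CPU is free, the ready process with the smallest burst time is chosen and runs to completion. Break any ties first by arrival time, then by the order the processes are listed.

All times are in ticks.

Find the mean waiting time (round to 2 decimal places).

Schedule: | P0 0-1 | P1 1-2 | P3 2-4 | P5 4-6 | P4 6-12 | P2 12-22 |
Completion: P0=1  P1=2  P2=22  P3=4  P4=12  P5=6
Turnaround (C−A): P0=1  P1=2  P2=22  P3=4  P4=12  P5=6
Waiting times: P0=0, P1=1, P2=12, P3=2, P4=6, P5=4
Average waiting = (0+1+12+2+6+4) / 6 = 25/6 = 4.17

4.17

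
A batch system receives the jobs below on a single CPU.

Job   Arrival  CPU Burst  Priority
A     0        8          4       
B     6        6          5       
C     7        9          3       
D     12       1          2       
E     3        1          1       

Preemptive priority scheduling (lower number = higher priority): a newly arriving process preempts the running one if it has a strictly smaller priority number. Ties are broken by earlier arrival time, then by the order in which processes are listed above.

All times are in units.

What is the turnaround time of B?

Schedule: | A 0-3 | E 3-4 | A 4-7 | C 7-12 | D 12-13 | C 13-17 | A 17-19 | B 19-25 |
Completion: A=19  B=25  C=17  D=13  E=4
Turnaround (C−A): A=19  B=19  C=10  D=1  E=1
Turnaround(B) = completion − arrival = 25 − 6 = 19

19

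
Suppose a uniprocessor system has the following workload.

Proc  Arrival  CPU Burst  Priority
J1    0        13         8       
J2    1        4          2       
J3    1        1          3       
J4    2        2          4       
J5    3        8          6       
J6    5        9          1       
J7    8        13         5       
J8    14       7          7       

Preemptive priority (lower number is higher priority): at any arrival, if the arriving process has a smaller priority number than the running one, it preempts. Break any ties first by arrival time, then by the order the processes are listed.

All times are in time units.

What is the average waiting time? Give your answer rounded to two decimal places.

16.25

Schedule: | J1 0-1 | J2 1-5 | J6 5-14 | J3 14-15 | J4 15-17 | J7 17-30 | J5 30-38 | J8 38-45 | J1 45-57 |
Completion: J1=57  J2=5  J3=15  J4=17  J5=38  J6=14  J7=30  J8=45
Turnaround (C−A): J1=57  J2=4  J3=14  J4=15  J5=35  J6=9  J7=22  J8=31
Waiting times: J1=44, J2=0, J3=13, J4=13, J5=27, J6=0, J7=9, J8=24
Average waiting = (44+0+13+13+27+0+9+24) / 8 = 130/8 = 16.25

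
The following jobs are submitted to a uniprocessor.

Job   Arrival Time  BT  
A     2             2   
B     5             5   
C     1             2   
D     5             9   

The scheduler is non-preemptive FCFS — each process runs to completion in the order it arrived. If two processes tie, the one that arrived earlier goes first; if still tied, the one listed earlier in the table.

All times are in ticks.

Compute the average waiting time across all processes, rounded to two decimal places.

Timeline: | idle 0-1 | C 1-3 | A 3-5 | B 5-10 | D 10-19 |
Completion: A=5  B=10  C=3  D=19
Turnaround (C−A): A=3  B=5  C=2  D=14
Waiting times: A=1, B=0, C=0, D=5
Average waiting = (1+0+0+5) / 4 = 6/4 = 1.50

1.50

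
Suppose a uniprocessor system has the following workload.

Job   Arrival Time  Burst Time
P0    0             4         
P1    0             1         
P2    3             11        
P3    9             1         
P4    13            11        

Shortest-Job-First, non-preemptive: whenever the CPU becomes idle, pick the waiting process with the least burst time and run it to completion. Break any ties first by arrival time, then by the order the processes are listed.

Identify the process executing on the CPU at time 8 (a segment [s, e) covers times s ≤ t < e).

P2

Timeline: | P1 0-1 | P0 1-5 | P2 5-16 | P3 16-17 | P4 17-28 |
Completion: P0=5  P1=1  P2=16  P3=17  P4=28
Turnaround (C−A): P0=5  P1=1  P2=13  P3=8  P4=15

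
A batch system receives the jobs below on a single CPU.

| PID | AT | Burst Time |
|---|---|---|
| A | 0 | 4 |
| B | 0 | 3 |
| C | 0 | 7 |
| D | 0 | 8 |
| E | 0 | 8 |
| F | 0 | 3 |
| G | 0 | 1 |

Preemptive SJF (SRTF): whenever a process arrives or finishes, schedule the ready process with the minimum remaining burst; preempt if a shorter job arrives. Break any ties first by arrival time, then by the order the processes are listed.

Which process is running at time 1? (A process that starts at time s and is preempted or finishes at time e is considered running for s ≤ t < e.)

B

Timeline: | G 0-1 | B 1-4 | F 4-7 | A 7-11 | C 11-18 | D 18-26 | E 26-34 |
Completion: A=11  B=4  C=18  D=26  E=34  F=7  G=1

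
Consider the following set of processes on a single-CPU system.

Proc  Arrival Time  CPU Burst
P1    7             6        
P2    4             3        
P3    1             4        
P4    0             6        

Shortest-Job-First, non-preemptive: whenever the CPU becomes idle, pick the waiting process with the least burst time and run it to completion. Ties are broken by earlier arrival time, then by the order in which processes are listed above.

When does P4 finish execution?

6

Timeline: | P4 0-6 | P2 6-9 | P3 9-13 | P1 13-19 |
Completion: P1=19  P2=9  P3=13  P4=6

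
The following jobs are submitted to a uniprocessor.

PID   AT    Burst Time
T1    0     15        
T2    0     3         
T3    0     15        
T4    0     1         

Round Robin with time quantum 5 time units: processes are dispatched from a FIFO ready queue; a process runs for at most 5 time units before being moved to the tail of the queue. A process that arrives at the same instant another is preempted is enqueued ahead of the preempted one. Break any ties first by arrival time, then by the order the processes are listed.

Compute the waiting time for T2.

Timeline: | T1 0-5 | T2 5-8 | T3 8-13 | T4 13-14 | T1 14-19 | T3 19-24 | T1 24-29 | T3 29-34 |
Completion: T1=29  T2=8  T3=34  T4=14
Turnaround (C−A): T1=29  T2=8  T3=34  T4=14
Waiting(T2) = turnaround − burst = 8 − 3 = 5

5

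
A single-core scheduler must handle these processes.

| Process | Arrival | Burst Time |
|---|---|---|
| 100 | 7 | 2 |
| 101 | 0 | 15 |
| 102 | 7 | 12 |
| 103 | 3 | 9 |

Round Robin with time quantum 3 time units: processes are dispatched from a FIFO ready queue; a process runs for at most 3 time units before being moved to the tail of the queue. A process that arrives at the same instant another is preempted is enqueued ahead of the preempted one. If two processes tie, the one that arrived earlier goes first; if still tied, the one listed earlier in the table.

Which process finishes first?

100

Schedule: | 101 0-3 | 103 3-6 | 101 6-9 | 103 9-12 | 100 12-14 | 102 14-17 | 101 17-20 | 103 20-23 | 102 23-26 | 101 26-29 | 102 29-32 | 101 32-35 | 102 35-38 |
Completion: 100=14  101=35  102=38  103=23
Finish order: 100 → 103 → 101 → 102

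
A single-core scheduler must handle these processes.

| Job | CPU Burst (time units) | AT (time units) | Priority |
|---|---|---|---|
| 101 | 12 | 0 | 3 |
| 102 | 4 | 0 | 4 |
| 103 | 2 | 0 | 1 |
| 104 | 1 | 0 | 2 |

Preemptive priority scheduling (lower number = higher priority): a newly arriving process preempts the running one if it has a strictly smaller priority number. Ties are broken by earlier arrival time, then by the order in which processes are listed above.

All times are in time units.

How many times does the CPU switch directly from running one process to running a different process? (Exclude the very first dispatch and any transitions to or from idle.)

Timeline: | 103 0-2 | 104 2-3 | 101 3-15 | 102 15-19 |
Completion: 101=15  102=19  103=2  104=3
Turnaround (C−A): 101=15  102=19  103=2  104=3

3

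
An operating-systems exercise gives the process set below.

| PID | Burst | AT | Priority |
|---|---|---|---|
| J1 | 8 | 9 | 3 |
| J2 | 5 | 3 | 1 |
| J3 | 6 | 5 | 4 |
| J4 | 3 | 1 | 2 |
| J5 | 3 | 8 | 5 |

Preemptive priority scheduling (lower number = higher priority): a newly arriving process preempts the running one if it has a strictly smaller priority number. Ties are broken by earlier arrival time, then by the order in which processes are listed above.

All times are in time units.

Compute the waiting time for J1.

0

Timeline: | idle 0-1 | J4 1-3 | J2 3-8 | J4 8-9 | J1 9-17 | J3 17-23 | J5 23-26 |
Completion: J1=17  J2=8  J3=23  J4=9  J5=26
Turnaround (C−A): J1=8  J2=5  J3=18  J4=8  J5=18
Waiting(J1) = turnaround − burst = 8 − 8 = 0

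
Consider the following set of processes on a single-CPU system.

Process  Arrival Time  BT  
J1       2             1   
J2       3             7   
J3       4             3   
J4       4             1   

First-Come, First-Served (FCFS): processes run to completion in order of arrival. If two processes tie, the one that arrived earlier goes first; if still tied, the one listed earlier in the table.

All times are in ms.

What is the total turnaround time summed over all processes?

27

Schedule: | idle 0-2 | J1 2-3 | J2 3-10 | J3 10-13 | J4 13-14 |
Completion: J1=3  J2=10  J3=13  J4=14
Turnaround (C−A): J1=1  J2=7  J3=9  J4=10
Turnaround = completion − arrival: J1=1, J2=7, J3=9, J4=10
Total turnaround = 1 + 7 + 9 + 10 = 27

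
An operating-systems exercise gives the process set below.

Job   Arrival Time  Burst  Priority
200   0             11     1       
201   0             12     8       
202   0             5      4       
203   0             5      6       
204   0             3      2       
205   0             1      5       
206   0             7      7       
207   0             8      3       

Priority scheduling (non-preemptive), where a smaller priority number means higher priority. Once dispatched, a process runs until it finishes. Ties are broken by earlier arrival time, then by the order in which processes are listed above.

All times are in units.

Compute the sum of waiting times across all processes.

175

Gantt: | 200 0-11 | 204 11-14 | 207 14-22 | 202 22-27 | 205 27-28 | 203 28-33 | 206 33-40 | 201 40-52 |
Completion: 200=11  201=52  202=27  203=33  204=14  205=28  206=40  207=22
Waiting = turnaround − burst: 200=0, 201=40, 202=22, 203=28, 204=11, 205=27, 206=33, 207=14
Total waiting = 0 + 40 + 22 + 28 + 11 + 27 + 33 + 14 = 175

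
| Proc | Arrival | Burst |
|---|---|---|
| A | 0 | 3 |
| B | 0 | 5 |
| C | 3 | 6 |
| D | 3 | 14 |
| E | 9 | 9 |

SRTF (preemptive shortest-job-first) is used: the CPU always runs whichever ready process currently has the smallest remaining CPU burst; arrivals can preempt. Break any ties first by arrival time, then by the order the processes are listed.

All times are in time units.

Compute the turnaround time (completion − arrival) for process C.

Gantt: | A 0-3 | B 3-8 | C 8-14 | E 14-23 | D 23-37 |
Completion: A=3  B=8  C=14  D=37  E=23
Turnaround (C−A): A=3  B=8  C=11  D=34  E=14
Turnaround(C) = completion − arrival = 14 − 3 = 11

11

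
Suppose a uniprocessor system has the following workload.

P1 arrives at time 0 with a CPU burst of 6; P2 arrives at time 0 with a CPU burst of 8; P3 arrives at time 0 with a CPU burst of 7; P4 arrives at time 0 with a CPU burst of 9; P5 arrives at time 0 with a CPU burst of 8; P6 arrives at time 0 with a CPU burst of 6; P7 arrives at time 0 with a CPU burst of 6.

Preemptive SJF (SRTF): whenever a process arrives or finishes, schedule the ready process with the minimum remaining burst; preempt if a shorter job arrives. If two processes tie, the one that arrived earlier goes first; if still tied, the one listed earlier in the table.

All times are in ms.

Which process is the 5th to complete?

P2

Schedule: | P1 0-6 | P6 6-12 | P7 12-18 | P3 18-25 | P2 25-33 | P5 33-41 | P4 41-50 |
Completion: P1=6  P2=33  P3=25  P4=50  P5=41  P6=12  P7=18
Finish order: P1 → P6 → P7 → P3 → P2 → P5 → P4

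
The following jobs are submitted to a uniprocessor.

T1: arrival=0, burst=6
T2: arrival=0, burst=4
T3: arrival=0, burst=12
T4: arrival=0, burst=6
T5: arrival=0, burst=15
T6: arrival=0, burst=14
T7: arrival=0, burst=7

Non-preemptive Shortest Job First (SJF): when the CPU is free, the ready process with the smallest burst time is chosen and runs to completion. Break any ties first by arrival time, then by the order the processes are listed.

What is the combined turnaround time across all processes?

201

Gantt: | T2 0-4 | T1 4-10 | T4 10-16 | T7 16-23 | T3 23-35 | T6 35-49 | T5 49-64 |
Completion: T1=10  T2=4  T3=35  T4=16  T5=64  T6=49  T7=23
Turnaround (C−A): T1=10  T2=4  T3=35  T4=16  T5=64  T6=49  T7=23
Turnaround = completion − arrival: T1=10, T2=4, T3=35, T4=16, T5=64, T6=49, T7=23
Total turnaround = 10 + 4 + 35 + 16 + 64 + 49 + 23 = 201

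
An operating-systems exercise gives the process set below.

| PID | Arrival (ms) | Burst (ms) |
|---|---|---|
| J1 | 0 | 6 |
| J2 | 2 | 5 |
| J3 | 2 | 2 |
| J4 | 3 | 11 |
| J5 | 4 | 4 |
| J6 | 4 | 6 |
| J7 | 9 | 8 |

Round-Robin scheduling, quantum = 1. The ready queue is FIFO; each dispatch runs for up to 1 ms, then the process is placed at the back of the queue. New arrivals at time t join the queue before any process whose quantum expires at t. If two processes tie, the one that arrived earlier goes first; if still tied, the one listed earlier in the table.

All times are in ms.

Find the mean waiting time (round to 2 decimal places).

19.14

Gantt: | J1 0-2 | J2 2-3 | J3 3-4 | J1 4-5 | J4 5-6 | J2 6-7 | J5 7-8 | J6 8-9 | J3 9-10 | J1 10-11 | J4 11-12 | J2 12-13 | J5 13-14 | J7 14-15 | J6 15-16 | J1 16-17 | J4 17-18 | J2 18-19 | J5 19-20 | J7 20-21 | J6 21-22 | J1 22-23 | J4 23-24 | J2 24-25 | J5 25-26 | J7 26-27 | J6 27-28 | J4 28-29 | J7 29-30 | J6 30-31 | J4 31-32 | J7 32-33 | J6 33-34 | J4 34-35 | J7 35-36 | J4 36-37 | J7 37-38 | J4 38-39 | J7 39-40 | J4 40-42 |
Completion: J1=23  J2=25  J3=10  J4=42  J5=26  J6=34  J7=40
Turnaround (C−A): J1=23  J2=23  J3=8  J4=39  J5=22  J6=30  J7=31
Waiting times: J1=17, J2=18, J3=6, J4=28, J5=18, J6=24, J7=23
Average waiting = (17+18+6+28+18+24+23) / 7 = 134/7 = 19.14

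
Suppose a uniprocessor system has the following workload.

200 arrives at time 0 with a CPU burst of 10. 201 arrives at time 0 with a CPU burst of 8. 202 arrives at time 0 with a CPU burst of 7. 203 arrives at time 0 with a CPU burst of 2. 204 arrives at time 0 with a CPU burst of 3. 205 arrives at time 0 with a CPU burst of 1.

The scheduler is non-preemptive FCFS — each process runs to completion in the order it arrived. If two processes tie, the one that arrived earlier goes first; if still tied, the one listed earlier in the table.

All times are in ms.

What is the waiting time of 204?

Timeline: | 200 0-10 | 201 10-18 | 202 18-25 | 203 25-27 | 204 27-30 | 205 30-31 |
Completion: 200=10  201=18  202=25  203=27  204=30  205=31
Turnaround (C−A): 200=10  201=18  202=25  203=27  204=30  205=31
Waiting(204) = turnaround − burst = 30 − 3 = 27

27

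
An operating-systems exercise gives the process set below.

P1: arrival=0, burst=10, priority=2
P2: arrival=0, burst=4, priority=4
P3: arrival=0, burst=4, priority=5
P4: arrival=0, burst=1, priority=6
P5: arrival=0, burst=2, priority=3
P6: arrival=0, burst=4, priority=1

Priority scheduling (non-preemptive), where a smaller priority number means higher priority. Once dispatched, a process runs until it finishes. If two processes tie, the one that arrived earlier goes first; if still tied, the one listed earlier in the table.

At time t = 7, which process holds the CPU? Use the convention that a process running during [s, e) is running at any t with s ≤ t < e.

P1

Timeline: | P6 0-4 | P1 4-14 | P5 14-16 | P2 16-20 | P3 20-24 | P4 24-25 |
Completion: P1=14  P2=20  P3=24  P4=25  P5=16  P6=4
Turnaround (C−A): P1=14  P2=20  P3=24  P4=25  P5=16  P6=4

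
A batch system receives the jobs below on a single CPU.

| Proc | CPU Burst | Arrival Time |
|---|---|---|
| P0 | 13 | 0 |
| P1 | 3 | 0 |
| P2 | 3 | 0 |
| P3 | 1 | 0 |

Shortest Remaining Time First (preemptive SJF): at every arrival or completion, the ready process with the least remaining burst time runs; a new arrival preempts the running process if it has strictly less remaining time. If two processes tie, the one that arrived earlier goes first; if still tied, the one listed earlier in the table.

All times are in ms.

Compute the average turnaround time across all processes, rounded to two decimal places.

8.00

Timeline: | P3 0-1 | P1 1-4 | P2 4-7 | P0 7-20 |
Completion: P0=20  P1=4  P2=7  P3=1
Turnaround (C−A): P0=20  P1=4  P2=7  P3=1
Turnaround times: P0=20, P1=4, P2=7, P3=1
Average turnaround = (20+4+7+1) / 4 = 32/4 = 8.00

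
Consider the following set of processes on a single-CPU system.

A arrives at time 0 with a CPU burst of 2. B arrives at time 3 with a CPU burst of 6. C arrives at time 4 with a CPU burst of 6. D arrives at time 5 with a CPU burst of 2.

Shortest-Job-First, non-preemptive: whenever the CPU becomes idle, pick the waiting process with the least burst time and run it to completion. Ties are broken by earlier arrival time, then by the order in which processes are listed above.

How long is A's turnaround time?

2

Gantt: | A 0-2 | idle 2-3 | B 3-9 | D 9-11 | C 11-17 |
Completion: A=2  B=9  C=17  D=11
Turnaround(A) = completion − arrival = 2 − 0 = 2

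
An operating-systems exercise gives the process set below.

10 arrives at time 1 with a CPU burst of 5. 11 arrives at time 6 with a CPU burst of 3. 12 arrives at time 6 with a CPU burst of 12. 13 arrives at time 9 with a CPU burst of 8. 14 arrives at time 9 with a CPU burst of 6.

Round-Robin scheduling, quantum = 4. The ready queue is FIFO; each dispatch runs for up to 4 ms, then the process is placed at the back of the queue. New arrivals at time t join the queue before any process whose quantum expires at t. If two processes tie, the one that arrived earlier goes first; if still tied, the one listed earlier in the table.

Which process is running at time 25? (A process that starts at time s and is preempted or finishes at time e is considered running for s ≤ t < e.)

13

Gantt: | idle 0-1 | 10 1-6 | 11 6-9 | 12 9-13 | 13 13-17 | 14 17-21 | 12 21-25 | 13 25-29 | 14 29-31 | 12 31-35 |
Completion: 10=6  11=9  12=35  13=29  14=31
Turnaround (C−A): 10=5  11=3  12=29  13=20  14=22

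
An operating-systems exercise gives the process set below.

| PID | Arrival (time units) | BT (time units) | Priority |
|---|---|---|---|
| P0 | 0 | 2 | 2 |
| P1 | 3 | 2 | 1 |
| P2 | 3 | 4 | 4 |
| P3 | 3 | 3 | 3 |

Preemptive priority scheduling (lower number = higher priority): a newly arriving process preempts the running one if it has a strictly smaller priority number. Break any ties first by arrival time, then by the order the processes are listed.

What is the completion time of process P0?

Gantt: | P0 0-2 | idle 2-3 | P1 3-5 | P3 5-8 | P2 8-12 |
Completion: P0=2  P1=5  P2=12  P3=8
Turnaround (C−A): P0=2  P1=2  P2=9  P3=5

2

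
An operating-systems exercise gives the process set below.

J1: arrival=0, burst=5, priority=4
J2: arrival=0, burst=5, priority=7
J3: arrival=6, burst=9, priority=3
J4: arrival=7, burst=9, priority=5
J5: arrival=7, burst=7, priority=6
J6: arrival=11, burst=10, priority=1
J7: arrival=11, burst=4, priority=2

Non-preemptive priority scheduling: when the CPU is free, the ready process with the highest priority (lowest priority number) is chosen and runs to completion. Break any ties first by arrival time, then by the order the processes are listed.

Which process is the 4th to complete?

Gantt: | J1 0-5 | J2 5-10 | J3 10-19 | J6 19-29 | J7 29-33 | J4 33-42 | J5 42-49 |
Completion: J1=5  J2=10  J3=19  J4=42  J5=49  J6=29  J7=33
Turnaround (C−A): J1=5  J2=10  J3=13  J4=35  J5=42  J6=18  J7=22
Finish order: J1 → J2 → J3 → J6 → J7 → J4 → J5

J6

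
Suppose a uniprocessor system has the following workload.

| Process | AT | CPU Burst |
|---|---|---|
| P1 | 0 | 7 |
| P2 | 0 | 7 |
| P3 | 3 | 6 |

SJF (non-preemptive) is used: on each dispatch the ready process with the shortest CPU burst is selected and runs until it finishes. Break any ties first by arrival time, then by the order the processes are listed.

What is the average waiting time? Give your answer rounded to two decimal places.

Gantt: | P1 0-7 | P3 7-13 | P2 13-20 |
Completion: P1=7  P2=20  P3=13
Turnaround (C−A): P1=7  P2=20  P3=10
Waiting times: P1=0, P2=13, P3=4
Average waiting = (0+13+4) / 3 = 17/3 = 5.67

5.67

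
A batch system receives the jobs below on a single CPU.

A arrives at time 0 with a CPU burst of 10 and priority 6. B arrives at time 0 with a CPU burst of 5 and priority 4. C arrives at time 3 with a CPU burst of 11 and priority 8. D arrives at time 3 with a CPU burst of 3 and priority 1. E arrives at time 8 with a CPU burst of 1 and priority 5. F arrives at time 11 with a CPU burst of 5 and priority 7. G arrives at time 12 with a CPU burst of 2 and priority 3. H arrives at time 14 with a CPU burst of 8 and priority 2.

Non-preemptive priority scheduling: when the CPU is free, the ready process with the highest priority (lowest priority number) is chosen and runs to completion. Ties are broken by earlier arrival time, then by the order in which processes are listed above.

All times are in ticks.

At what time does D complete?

Schedule: | B 0-5 | D 5-8 | E 8-9 | A 9-19 | H 19-27 | G 27-29 | F 29-34 | C 34-45 |
Completion: A=19  B=5  C=45  D=8  E=9  F=34  G=29  H=27

8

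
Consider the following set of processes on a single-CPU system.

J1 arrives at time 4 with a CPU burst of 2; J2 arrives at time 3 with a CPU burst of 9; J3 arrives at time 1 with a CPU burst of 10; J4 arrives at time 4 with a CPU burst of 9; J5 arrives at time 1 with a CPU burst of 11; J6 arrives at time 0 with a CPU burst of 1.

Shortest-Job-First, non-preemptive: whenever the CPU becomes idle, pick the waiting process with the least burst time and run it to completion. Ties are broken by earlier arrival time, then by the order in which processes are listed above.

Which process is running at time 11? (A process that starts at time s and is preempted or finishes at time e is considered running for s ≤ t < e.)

J1

Timeline: | J6 0-1 | J3 1-11 | J1 11-13 | J2 13-22 | J4 22-31 | J5 31-42 |
Completion: J1=13  J2=22  J3=11  J4=31  J5=42  J6=1
Turnaround (C−A): J1=9  J2=19  J3=10  J4=27  J5=41  J6=1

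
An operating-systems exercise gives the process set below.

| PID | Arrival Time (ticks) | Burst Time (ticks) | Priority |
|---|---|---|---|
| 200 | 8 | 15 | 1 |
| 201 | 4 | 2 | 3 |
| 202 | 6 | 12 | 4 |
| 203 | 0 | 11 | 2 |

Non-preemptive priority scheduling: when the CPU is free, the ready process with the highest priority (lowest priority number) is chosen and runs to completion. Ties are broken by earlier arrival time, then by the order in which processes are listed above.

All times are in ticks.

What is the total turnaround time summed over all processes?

87

Schedule: | 203 0-11 | 200 11-26 | 201 26-28 | 202 28-40 |
Completion: 200=26  201=28  202=40  203=11
Turnaround (C−A): 200=18  201=24  202=34  203=11
Turnaround = completion − arrival: 200=18, 201=24, 202=34, 203=11
Total turnaround = 18 + 24 + 34 + 11 = 87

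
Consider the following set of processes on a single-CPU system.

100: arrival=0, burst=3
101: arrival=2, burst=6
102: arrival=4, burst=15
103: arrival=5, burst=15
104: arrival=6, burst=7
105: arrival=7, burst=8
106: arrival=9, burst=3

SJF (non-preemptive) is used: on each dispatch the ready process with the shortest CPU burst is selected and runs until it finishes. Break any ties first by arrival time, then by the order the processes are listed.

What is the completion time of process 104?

19

Gantt: | 100 0-3 | 101 3-9 | 106 9-12 | 104 12-19 | 105 19-27 | 102 27-42 | 103 42-57 |
Completion: 100=3  101=9  102=42  103=57  104=19  105=27  106=12
Turnaround (C−A): 100=3  101=7  102=38  103=52  104=13  105=20  106=3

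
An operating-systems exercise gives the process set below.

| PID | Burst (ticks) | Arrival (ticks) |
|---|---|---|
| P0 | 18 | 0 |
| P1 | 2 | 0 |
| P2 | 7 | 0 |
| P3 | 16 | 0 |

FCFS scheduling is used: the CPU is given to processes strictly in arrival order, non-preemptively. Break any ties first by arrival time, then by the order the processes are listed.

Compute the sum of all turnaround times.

Schedule: | P0 0-18 | P1 18-20 | P2 20-27 | P3 27-43 |
Completion: P0=18  P1=20  P2=27  P3=43
Turnaround (C−A): P0=18  P1=20  P2=27  P3=43
Turnaround = completion − arrival: P0=18, P1=20, P2=27, P3=43
Total turnaround = 18 + 20 + 27 + 43 = 108

108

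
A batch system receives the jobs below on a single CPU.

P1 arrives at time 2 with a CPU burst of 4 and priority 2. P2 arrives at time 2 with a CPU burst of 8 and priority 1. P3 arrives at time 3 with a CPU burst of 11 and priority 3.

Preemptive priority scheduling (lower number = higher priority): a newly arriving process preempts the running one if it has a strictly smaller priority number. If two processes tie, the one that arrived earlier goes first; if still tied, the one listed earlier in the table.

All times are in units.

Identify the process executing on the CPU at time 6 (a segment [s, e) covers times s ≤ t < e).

Gantt: | idle 0-2 | P2 2-10 | P1 10-14 | P3 14-25 |
Completion: P1=14  P2=10  P3=25

P2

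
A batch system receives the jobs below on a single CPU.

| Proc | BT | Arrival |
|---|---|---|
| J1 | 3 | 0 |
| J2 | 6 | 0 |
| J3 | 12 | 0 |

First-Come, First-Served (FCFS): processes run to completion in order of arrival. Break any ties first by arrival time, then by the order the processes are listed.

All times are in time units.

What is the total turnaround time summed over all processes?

Schedule: | J1 0-3 | J2 3-9 | J3 9-21 |
Completion: J1=3  J2=9  J3=21
Turnaround = completion − arrival: J1=3, J2=9, J3=21
Total turnaround = 3 + 9 + 21 = 33

33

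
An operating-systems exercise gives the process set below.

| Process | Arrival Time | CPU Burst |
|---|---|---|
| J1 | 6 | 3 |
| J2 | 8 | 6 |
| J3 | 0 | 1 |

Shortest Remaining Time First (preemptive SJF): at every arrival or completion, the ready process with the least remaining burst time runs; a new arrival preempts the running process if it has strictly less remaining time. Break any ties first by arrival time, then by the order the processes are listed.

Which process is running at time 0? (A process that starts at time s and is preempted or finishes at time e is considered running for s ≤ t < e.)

J3

Gantt: | J3 0-1 | idle 1-6 | J1 6-9 | J2 9-15 |
Completion: J1=9  J2=15  J3=1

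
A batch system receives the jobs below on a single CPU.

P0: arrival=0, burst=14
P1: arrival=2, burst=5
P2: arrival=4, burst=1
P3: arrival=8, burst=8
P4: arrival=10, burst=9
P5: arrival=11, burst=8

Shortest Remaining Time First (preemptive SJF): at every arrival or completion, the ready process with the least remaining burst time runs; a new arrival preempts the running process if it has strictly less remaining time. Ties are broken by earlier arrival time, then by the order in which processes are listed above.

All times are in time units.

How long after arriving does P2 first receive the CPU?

Gantt: | P0 0-2 | P1 2-4 | P2 4-5 | P1 5-8 | P3 8-16 | P5 16-24 | P4 24-33 | P0 33-45 |
Completion: P0=45  P1=8  P2=5  P3=16  P4=33  P5=24
Turnaround (C−A): P0=45  P1=6  P2=1  P3=8  P4=23  P5=13
Response(P2) = first start − arrival = 4 − 4 = 0

0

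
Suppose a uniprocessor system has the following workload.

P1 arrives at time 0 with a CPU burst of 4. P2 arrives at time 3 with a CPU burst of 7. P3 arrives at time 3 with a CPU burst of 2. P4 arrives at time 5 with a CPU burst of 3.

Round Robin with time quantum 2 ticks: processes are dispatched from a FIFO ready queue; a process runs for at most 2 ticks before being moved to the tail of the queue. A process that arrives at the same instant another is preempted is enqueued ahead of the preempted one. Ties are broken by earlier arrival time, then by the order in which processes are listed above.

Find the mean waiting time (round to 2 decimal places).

Timeline: | P1 0-4 | P2 4-6 | P3 6-8 | P4 8-10 | P2 10-12 | P4 12-13 | P2 13-16 |
Completion: P1=4  P2=16  P3=8  P4=13
Waiting times: P1=0, P2=6, P3=3, P4=5
Average waiting = (0+6+3+5) / 4 = 14/4 = 3.50

3.50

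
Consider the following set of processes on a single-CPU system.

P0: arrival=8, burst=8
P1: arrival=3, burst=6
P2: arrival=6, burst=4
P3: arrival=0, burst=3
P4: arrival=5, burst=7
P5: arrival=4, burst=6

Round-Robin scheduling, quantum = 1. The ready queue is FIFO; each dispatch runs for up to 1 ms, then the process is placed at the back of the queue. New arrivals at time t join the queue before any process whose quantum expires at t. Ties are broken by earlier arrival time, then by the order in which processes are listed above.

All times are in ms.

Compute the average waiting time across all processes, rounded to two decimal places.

Gantt: | P3 0-3 | P1 3-4 | P5 4-5 | P1 5-6 | P4 6-7 | P5 7-8 | P2 8-9 | P1 9-10 | P4 10-11 | P0 11-12 | P5 12-13 | P2 13-14 | P1 14-15 | P4 15-16 | P0 16-17 | P5 17-18 | P2 18-19 | P1 19-20 | P4 20-21 | P0 21-22 | P5 22-23 | P2 23-24 | P1 24-25 | P4 25-26 | P0 26-27 | P5 27-28 | P4 28-29 | P0 29-30 | P4 30-31 | P0 31-34 |
Completion: P0=34  P1=25  P2=24  P3=3  P4=31  P5=28
Turnaround (C−A): P0=26  P1=22  P2=18  P3=3  P4=26  P5=24
Waiting times: P0=18, P1=16, P2=14, P3=0, P4=19, P5=18
Average waiting = (18+16+14+0+19+18) / 6 = 85/6 = 14.17

14.17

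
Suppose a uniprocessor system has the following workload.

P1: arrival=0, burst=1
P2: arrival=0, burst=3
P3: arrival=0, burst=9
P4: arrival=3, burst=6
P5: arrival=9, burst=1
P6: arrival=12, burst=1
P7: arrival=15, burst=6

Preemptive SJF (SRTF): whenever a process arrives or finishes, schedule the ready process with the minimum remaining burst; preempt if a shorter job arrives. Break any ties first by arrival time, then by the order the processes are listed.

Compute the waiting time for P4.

1

Timeline: | P1 0-1 | P2 1-4 | P4 4-10 | P5 10-11 | P3 11-12 | P6 12-13 | P3 13-21 | P7 21-27 |
Completion: P1=1  P2=4  P3=21  P4=10  P5=11  P6=13  P7=27
Turnaround (C−A): P1=1  P2=4  P3=21  P4=7  P5=2  P6=1  P7=12
Waiting(P4) = turnaround − burst = 7 − 6 = 1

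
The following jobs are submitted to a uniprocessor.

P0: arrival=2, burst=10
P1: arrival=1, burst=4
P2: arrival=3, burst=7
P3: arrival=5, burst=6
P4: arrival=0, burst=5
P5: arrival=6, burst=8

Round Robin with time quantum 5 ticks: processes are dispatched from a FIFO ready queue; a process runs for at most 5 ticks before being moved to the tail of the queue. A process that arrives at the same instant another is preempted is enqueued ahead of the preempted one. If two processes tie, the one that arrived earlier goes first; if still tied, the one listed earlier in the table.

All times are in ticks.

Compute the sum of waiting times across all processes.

104

Schedule: | P4 0-5 | P1 5-9 | P0 9-14 | P2 14-19 | P3 19-24 | P5 24-29 | P0 29-34 | P2 34-36 | P3 36-37 | P5 37-40 |
Completion: P0=34  P1=9  P2=36  P3=37  P4=5  P5=40
Waiting = turnaround − burst: P0=22, P1=4, P2=26, P3=26, P4=0, P5=26
Total waiting = 22 + 4 + 26 + 26 + 0 + 26 = 104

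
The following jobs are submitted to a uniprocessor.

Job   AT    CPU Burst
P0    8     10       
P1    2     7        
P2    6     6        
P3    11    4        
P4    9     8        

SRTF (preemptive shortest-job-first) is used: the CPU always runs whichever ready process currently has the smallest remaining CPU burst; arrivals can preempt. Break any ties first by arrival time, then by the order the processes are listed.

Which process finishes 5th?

P0

Schedule: | idle 0-2 | P1 2-9 | P2 9-15 | P3 15-19 | P4 19-27 | P0 27-37 |
Completion: P0=37  P1=9  P2=15  P3=19  P4=27
Turnaround (C−A): P0=29  P1=7  P2=9  P3=8  P4=18
Finish order: P1 → P2 → P3 → P4 → P0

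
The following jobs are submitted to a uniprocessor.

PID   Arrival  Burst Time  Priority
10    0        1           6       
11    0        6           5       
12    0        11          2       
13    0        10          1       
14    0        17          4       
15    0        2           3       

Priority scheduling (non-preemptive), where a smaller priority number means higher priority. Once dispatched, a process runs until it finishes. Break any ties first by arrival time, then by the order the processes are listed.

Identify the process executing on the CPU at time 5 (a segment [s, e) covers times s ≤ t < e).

Schedule: | 13 0-10 | 12 10-21 | 15 21-23 | 14 23-40 | 11 40-46 | 10 46-47 |
Completion: 10=47  11=46  12=21  13=10  14=40  15=23
Turnaround (C−A): 10=47  11=46  12=21  13=10  14=40  15=23

13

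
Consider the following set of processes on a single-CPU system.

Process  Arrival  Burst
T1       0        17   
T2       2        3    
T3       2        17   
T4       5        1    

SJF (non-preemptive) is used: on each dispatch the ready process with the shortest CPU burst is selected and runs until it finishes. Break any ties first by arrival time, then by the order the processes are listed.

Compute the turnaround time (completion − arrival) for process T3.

36

Timeline: | T1 0-17 | T4 17-18 | T2 18-21 | T3 21-38 |
Completion: T1=17  T2=21  T3=38  T4=18
Turnaround (C−A): T1=17  T2=19  T3=36  T4=13
Turnaround(T3) = completion − arrival = 38 − 2 = 36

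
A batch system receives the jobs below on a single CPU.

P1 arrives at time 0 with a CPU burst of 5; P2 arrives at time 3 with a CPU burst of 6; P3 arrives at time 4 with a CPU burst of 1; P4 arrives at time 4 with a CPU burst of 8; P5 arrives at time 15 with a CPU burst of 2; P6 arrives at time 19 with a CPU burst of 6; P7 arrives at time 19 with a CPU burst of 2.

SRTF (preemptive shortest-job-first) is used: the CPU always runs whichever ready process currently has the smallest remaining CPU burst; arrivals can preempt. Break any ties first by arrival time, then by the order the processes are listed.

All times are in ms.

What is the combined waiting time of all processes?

21

Schedule: | P1 0-5 | P3 5-6 | P2 6-12 | P4 12-15 | P5 15-17 | P4 17-19 | P7 19-21 | P4 21-24 | P6 24-30 |
Completion: P1=5  P2=12  P3=6  P4=24  P5=17  P6=30  P7=21
Turnaround (C−A): P1=5  P2=9  P3=2  P4=20  P5=2  P6=11  P7=2
Waiting = turnaround − burst: P1=0, P2=3, P3=1, P4=12, P5=0, P6=5, P7=0
Total waiting = 0 + 3 + 1 + 12 + 0 + 5 + 0 = 21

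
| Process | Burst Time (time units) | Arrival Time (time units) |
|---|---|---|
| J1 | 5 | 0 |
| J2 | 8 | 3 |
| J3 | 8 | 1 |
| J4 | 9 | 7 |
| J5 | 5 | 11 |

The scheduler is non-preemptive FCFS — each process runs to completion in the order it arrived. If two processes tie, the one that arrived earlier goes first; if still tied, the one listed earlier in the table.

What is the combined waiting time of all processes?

47

Schedule: | J1 0-5 | J3 5-13 | J2 13-21 | J4 21-30 | J5 30-35 |
Completion: J1=5  J2=21  J3=13  J4=30  J5=35
Waiting = turnaround − burst: J1=0, J2=10, J3=4, J4=14, J5=19
Total waiting = 0 + 10 + 4 + 14 + 19 = 47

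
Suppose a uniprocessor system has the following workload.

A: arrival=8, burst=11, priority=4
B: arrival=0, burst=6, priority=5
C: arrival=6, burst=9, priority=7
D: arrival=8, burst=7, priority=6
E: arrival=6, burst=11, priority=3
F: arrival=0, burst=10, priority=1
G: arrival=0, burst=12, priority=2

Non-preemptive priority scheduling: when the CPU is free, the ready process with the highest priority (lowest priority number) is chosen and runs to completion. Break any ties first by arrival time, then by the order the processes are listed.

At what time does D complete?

57

Timeline: | F 0-10 | G 10-22 | E 22-33 | A 33-44 | B 44-50 | D 50-57 | C 57-66 |
Completion: A=44  B=50  C=66  D=57  E=33  F=10  G=22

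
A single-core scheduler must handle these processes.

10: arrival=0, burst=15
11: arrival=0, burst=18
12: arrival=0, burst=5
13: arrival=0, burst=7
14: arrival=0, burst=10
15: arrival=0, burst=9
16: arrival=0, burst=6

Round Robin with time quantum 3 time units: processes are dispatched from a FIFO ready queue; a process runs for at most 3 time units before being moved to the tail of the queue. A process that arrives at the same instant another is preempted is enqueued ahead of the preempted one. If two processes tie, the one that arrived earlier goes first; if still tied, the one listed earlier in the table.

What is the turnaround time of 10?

64

Gantt: | 10 0-3 | 11 3-6 | 12 6-9 | 13 9-12 | 14 12-15 | 15 15-18 | 16 18-21 | 10 21-24 | 11 24-27 | 12 27-29 | 13 29-32 | 14 32-35 | 15 35-38 | 16 38-41 | 10 41-44 | 11 44-47 | 13 47-48 | 14 48-51 | 15 51-54 | 10 54-57 | 11 57-60 | 14 60-61 | 10 61-64 | 11 64-70 |
Completion: 10=64  11=70  12=29  13=48  14=61  15=54  16=41
Turnaround(10) = completion − arrival = 64 − 0 = 64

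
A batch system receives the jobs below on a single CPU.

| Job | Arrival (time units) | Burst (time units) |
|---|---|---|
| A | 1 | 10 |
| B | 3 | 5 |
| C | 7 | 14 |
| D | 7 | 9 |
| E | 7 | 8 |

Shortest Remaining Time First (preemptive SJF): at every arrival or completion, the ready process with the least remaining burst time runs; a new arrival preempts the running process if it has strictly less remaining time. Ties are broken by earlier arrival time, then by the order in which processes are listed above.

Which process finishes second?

A

Schedule: | idle 0-1 | A 1-3 | B 3-8 | A 8-16 | E 16-24 | D 24-33 | C 33-47 |
Completion: A=16  B=8  C=47  D=33  E=24
Finish order: B → A → E → D → C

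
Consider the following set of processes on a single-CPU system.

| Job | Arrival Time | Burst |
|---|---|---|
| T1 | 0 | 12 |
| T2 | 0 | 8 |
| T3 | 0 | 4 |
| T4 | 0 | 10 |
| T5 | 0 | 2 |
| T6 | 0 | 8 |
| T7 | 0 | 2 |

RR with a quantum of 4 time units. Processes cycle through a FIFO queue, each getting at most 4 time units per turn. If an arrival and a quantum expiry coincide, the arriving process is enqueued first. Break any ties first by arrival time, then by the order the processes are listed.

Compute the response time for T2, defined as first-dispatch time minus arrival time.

4

Schedule: | T1 0-4 | T2 4-8 | T3 8-12 | T4 12-16 | T5 16-18 | T6 18-22 | T7 22-24 | T1 24-28 | T2 28-32 | T4 32-36 | T6 36-40 | T1 40-44 | T4 44-46 |
Completion: T1=44  T2=32  T3=12  T4=46  T5=18  T6=40  T7=24
Turnaround (C−A): T1=44  T2=32  T3=12  T4=46  T5=18  T6=40  T7=24
Response(T2) = first start − arrival = 4 − 0 = 4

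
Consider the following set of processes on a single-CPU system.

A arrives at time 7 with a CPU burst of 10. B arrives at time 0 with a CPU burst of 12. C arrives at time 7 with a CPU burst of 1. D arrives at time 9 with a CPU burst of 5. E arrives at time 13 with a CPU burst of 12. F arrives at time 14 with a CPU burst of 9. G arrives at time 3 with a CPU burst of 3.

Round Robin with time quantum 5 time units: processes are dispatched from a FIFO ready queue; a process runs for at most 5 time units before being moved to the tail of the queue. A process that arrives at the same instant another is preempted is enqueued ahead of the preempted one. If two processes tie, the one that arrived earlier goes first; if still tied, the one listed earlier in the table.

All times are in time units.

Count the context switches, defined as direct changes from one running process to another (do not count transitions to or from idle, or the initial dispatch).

12

Gantt: | B 0-5 | G 5-8 | B 8-13 | A 13-18 | C 18-19 | D 19-24 | E 24-29 | B 29-31 | F 31-36 | A 36-41 | E 41-46 | F 46-50 | E 50-52 |
Completion: A=41  B=31  C=19  D=24  E=52  F=50  G=8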